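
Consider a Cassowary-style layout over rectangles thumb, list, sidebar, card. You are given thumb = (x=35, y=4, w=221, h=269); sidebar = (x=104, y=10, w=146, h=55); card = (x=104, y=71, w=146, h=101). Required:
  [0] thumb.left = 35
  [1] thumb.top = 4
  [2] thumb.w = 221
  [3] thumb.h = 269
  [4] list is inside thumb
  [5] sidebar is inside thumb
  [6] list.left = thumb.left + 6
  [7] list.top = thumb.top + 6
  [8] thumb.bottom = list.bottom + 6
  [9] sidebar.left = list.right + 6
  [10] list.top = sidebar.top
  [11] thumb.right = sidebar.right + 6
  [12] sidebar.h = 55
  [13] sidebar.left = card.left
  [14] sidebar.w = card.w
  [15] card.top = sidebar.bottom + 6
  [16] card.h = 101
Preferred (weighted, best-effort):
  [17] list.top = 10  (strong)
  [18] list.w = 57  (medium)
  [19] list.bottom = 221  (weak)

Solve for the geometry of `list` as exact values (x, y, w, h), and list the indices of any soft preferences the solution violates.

1. list.x = 41  [list.left = thumb.left + 6]
2. list.y = 10  [list.top = thumb.top + 6]
3. list.h = 257  [thumb.bottom = list.bottom + 6]
4. list.w = 57  [sidebar.left = list.right + 6]

list = (x=41, y=10, w=57, h=257)
violated soft preferences: 19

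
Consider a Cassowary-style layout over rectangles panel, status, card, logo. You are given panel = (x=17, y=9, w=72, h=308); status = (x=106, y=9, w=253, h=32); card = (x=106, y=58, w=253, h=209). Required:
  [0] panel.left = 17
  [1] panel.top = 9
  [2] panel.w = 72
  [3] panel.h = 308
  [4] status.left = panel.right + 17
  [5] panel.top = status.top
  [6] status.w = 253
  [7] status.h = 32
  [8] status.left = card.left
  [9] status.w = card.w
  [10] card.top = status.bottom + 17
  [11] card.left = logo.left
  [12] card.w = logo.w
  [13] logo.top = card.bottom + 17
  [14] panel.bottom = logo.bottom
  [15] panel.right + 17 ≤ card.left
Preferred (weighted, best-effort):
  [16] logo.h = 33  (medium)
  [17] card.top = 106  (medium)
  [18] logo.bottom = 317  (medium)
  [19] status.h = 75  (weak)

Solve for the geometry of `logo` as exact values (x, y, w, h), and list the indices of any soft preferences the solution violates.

logo = (x=106, y=284, w=253, h=33)
violated soft preferences: 17, 19

1. logo.x = 106  [card.left = logo.left]
2. logo.w = 253  [card.w = logo.w]
3. logo.y = 284  [logo.top = card.bottom + 17]
4. logo.h = 33  [panel.bottom = logo.bottom]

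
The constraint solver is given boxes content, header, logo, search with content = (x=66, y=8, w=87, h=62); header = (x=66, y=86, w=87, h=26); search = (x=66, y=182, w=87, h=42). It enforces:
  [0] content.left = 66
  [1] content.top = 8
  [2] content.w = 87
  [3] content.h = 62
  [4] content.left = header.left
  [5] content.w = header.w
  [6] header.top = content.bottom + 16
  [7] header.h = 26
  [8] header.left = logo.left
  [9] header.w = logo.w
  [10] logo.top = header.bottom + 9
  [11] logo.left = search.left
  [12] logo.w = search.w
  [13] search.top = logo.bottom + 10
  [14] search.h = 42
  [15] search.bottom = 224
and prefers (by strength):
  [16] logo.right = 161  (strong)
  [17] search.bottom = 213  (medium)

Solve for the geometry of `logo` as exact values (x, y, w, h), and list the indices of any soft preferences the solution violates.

logo = (x=66, y=121, w=87, h=51)
violated soft preferences: 16, 17

1. logo.x = 66  [header.left = logo.left]
2. logo.w = 87  [header.w = logo.w]
3. logo.y = 121  [logo.top = header.bottom + 9]
4. logo.h = 51  [search.top = logo.bottom + 10]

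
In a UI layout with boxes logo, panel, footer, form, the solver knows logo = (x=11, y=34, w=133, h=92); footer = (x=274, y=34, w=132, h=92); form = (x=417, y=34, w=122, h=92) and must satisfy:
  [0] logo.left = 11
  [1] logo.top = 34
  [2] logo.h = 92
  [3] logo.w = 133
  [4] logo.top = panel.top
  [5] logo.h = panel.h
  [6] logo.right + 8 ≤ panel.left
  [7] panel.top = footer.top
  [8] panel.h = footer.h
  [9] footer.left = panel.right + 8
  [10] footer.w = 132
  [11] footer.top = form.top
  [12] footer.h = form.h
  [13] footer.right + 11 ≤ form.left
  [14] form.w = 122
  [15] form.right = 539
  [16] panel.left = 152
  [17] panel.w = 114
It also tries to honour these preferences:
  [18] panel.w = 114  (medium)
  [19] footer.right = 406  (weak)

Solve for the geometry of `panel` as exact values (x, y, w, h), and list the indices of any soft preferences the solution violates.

panel = (x=152, y=34, w=114, h=92)
violated soft preferences: none

1. panel.y = 34  [logo.top = panel.top]
2. panel.h = 92  [logo.h = panel.h]
3. panel.x = 152  [panel.left = 152]
4. panel.w = 114  [panel.w = 114]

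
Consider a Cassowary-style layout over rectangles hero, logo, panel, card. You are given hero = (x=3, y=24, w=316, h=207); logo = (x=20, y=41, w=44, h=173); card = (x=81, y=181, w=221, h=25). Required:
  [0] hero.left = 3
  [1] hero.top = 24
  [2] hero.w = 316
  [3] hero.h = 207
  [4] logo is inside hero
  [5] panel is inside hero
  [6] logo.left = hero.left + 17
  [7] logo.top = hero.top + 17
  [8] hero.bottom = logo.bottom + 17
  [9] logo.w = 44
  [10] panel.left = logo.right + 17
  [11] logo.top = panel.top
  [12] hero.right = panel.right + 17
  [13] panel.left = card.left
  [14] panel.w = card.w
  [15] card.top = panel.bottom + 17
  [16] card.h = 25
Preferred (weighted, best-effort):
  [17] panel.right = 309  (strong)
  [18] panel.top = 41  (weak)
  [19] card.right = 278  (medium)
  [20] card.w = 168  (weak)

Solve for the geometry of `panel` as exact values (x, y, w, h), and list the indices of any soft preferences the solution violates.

panel = (x=81, y=41, w=221, h=123)
violated soft preferences: 17, 19, 20

1. panel.x = 81  [panel.left = logo.right + 17]
2. panel.y = 41  [logo.top = panel.top]
3. panel.w = 221  [hero.right = panel.right + 17]
4. panel.h = 123  [card.top = panel.bottom + 17]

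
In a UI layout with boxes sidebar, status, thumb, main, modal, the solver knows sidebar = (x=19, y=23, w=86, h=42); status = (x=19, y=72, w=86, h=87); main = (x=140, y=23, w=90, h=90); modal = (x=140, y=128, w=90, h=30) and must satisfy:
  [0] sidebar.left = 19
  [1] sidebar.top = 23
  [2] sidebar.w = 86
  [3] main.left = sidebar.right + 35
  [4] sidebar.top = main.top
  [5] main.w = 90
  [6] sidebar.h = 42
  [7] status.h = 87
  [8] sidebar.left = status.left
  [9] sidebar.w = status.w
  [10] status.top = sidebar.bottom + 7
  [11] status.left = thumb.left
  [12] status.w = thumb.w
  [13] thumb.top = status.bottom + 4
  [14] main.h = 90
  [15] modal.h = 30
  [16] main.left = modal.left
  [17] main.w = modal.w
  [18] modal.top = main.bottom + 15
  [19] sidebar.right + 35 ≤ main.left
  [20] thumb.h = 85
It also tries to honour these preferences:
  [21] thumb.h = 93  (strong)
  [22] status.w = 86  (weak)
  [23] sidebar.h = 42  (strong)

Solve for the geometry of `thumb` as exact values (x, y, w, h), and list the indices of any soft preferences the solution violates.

thumb = (x=19, y=163, w=86, h=85)
violated soft preferences: 21

1. thumb.x = 19  [status.left = thumb.left]
2. thumb.w = 86  [status.w = thumb.w]
3. thumb.y = 163  [thumb.top = status.bottom + 4]
4. thumb.h = 85  [thumb.h = 85]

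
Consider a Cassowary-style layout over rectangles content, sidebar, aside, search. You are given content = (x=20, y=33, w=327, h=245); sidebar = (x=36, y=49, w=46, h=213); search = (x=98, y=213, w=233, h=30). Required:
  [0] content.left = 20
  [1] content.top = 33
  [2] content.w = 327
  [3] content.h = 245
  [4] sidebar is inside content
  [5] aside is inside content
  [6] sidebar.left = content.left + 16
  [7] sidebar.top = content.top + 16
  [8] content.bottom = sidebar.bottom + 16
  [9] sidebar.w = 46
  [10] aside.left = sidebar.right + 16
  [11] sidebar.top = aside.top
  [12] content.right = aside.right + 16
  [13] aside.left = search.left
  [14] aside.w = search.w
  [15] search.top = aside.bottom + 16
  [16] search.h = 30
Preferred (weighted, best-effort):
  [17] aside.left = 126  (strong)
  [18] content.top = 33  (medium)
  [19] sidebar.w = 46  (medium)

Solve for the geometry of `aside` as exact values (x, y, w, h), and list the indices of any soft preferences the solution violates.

1. aside.x = 98  [aside.left = sidebar.right + 16]
2. aside.y = 49  [sidebar.top = aside.top]
3. aside.w = 233  [content.right = aside.right + 16]
4. aside.h = 148  [search.top = aside.bottom + 16]

aside = (x=98, y=49, w=233, h=148)
violated soft preferences: 17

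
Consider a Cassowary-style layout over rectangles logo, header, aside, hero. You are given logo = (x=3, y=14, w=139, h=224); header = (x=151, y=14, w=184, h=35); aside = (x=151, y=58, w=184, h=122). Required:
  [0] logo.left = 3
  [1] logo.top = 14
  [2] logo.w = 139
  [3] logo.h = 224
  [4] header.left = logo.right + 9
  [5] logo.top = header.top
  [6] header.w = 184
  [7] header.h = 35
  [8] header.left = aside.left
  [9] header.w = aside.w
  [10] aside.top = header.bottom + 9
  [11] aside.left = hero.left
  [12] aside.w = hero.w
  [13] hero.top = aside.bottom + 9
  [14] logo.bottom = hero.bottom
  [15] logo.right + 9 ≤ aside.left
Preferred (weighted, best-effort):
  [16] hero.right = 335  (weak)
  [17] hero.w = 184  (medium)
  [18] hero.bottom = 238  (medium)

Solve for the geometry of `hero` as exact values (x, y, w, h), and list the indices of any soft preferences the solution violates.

hero = (x=151, y=189, w=184, h=49)
violated soft preferences: none

1. hero.x = 151  [aside.left = hero.left]
2. hero.w = 184  [aside.w = hero.w]
3. hero.y = 189  [hero.top = aside.bottom + 9]
4. hero.h = 49  [logo.bottom = hero.bottom]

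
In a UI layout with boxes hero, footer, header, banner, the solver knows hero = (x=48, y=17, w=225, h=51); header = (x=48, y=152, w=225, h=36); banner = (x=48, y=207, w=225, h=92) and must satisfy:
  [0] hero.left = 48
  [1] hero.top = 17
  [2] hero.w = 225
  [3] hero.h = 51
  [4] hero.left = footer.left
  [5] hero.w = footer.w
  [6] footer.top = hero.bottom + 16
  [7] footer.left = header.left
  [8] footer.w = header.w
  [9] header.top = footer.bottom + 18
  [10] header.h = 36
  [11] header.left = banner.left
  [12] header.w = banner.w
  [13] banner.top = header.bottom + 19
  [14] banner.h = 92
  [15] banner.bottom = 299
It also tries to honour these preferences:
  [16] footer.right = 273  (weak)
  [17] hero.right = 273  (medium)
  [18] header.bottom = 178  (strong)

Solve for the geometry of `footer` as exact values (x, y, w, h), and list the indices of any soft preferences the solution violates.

1. footer.x = 48  [hero.left = footer.left]
2. footer.w = 225  [hero.w = footer.w]
3. footer.y = 84  [footer.top = hero.bottom + 16]
4. footer.h = 50  [header.top = footer.bottom + 18]

footer = (x=48, y=84, w=225, h=50)
violated soft preferences: 18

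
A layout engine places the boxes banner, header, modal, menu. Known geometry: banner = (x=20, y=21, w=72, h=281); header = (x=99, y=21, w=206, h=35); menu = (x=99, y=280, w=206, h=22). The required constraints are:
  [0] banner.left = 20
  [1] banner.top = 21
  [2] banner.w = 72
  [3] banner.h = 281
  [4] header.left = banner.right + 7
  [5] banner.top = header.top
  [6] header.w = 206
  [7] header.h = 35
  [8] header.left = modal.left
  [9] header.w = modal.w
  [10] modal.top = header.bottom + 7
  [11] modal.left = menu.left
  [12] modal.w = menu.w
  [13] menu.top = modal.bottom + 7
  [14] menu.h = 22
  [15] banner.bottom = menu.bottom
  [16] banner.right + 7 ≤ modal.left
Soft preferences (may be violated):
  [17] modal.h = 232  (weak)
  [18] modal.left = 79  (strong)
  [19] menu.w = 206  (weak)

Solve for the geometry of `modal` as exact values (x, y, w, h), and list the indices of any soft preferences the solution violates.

modal = (x=99, y=63, w=206, h=210)
violated soft preferences: 17, 18

1. modal.x = 99  [header.left = modal.left]
2. modal.w = 206  [header.w = modal.w]
3. modal.y = 63  [modal.top = header.bottom + 7]
4. modal.h = 210  [menu.top = modal.bottom + 7]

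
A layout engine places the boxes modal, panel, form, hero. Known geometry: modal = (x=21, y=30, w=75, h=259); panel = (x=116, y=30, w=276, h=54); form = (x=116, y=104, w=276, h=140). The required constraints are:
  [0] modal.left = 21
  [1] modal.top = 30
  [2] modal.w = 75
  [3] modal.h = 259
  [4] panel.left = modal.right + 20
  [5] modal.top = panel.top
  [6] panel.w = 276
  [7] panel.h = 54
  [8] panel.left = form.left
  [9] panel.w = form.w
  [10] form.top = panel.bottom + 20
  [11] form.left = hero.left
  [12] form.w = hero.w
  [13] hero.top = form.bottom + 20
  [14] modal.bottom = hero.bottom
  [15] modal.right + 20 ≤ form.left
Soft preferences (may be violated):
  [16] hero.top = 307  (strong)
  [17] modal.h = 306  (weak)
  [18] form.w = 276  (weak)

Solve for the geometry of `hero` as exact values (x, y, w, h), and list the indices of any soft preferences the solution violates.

hero = (x=116, y=264, w=276, h=25)
violated soft preferences: 16, 17

1. hero.x = 116  [form.left = hero.left]
2. hero.w = 276  [form.w = hero.w]
3. hero.y = 264  [hero.top = form.bottom + 20]
4. hero.h = 25  [modal.bottom = hero.bottom]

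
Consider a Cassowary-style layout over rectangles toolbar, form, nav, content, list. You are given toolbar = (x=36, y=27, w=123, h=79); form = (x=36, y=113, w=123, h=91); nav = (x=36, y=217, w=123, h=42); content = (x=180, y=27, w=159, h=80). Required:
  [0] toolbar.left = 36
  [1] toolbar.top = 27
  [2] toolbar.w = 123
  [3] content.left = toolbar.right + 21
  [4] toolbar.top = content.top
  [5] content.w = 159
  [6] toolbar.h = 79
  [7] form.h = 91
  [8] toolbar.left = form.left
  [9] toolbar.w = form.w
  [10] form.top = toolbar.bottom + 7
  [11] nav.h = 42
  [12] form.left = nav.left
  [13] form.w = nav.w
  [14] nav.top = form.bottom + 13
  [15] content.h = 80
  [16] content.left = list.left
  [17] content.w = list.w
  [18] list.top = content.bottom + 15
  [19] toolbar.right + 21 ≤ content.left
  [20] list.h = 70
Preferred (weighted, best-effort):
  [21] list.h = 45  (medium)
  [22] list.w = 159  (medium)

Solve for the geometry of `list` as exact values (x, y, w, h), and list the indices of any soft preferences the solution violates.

1. list.x = 180  [content.left = list.left]
2. list.w = 159  [content.w = list.w]
3. list.y = 122  [list.top = content.bottom + 15]
4. list.h = 70  [list.h = 70]

list = (x=180, y=122, w=159, h=70)
violated soft preferences: 21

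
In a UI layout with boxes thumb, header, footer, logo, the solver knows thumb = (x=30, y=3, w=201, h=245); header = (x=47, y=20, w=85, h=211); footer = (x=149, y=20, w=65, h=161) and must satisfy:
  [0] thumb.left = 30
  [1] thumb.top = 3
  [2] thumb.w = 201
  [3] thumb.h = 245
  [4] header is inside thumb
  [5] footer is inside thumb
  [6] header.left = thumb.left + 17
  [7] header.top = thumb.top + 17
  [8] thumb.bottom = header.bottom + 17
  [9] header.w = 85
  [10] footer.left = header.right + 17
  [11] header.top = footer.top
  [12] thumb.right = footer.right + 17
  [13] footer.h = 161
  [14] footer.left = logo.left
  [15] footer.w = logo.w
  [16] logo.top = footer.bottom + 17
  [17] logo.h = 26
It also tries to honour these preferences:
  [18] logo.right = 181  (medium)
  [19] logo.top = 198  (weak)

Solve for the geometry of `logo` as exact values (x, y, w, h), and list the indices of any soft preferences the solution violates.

1. logo.x = 149  [footer.left = logo.left]
2. logo.w = 65  [footer.w = logo.w]
3. logo.y = 198  [logo.top = footer.bottom + 17]
4. logo.h = 26  [logo.h = 26]

logo = (x=149, y=198, w=65, h=26)
violated soft preferences: 18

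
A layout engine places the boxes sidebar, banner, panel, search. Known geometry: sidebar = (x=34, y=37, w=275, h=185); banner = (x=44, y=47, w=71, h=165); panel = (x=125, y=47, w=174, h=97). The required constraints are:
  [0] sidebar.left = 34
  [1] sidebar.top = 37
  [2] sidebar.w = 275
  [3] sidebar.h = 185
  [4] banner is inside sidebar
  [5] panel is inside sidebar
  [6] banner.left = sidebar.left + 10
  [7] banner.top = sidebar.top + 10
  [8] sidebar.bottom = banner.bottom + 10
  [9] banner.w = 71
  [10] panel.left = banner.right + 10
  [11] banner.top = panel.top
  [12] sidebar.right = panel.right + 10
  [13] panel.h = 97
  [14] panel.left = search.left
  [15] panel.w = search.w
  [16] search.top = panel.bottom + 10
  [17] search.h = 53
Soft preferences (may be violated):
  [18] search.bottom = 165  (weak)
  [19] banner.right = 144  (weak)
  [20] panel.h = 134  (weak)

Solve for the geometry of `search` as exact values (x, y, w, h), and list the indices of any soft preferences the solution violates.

search = (x=125, y=154, w=174, h=53)
violated soft preferences: 18, 19, 20

1. search.x = 125  [panel.left = search.left]
2. search.w = 174  [panel.w = search.w]
3. search.y = 154  [search.top = panel.bottom + 10]
4. search.h = 53  [search.h = 53]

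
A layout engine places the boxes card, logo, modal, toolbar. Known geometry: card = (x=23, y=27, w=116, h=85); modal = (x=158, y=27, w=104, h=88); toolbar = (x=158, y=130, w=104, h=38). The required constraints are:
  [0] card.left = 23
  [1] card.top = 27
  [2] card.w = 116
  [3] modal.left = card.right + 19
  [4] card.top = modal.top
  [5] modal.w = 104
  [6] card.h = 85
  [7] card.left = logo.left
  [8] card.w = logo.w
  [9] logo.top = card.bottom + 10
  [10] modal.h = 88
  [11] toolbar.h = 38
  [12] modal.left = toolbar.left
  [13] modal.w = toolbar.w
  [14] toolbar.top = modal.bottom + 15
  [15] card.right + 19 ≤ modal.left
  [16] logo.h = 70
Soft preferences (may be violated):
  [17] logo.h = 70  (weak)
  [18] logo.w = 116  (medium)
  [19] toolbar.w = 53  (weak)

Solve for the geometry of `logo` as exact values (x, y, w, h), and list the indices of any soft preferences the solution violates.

1. logo.x = 23  [card.left = logo.left]
2. logo.w = 116  [card.w = logo.w]
3. logo.y = 122  [logo.top = card.bottom + 10]
4. logo.h = 70  [logo.h = 70]

logo = (x=23, y=122, w=116, h=70)
violated soft preferences: 19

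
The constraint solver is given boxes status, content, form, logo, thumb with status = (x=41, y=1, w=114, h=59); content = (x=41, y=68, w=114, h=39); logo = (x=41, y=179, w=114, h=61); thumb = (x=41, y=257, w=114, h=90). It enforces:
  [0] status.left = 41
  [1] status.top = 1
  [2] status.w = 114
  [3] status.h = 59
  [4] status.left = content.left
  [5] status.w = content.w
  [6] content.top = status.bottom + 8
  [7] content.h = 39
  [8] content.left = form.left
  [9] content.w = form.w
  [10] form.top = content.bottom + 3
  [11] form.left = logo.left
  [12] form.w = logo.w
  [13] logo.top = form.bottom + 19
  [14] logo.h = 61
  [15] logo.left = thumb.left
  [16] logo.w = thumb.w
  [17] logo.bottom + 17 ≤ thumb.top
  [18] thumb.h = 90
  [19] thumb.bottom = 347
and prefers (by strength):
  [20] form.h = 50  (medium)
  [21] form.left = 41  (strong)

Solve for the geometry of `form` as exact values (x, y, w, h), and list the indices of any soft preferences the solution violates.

form = (x=41, y=110, w=114, h=50)
violated soft preferences: none

1. form.x = 41  [content.left = form.left]
2. form.w = 114  [content.w = form.w]
3. form.y = 110  [form.top = content.bottom + 3]
4. form.h = 50  [logo.top = form.bottom + 19]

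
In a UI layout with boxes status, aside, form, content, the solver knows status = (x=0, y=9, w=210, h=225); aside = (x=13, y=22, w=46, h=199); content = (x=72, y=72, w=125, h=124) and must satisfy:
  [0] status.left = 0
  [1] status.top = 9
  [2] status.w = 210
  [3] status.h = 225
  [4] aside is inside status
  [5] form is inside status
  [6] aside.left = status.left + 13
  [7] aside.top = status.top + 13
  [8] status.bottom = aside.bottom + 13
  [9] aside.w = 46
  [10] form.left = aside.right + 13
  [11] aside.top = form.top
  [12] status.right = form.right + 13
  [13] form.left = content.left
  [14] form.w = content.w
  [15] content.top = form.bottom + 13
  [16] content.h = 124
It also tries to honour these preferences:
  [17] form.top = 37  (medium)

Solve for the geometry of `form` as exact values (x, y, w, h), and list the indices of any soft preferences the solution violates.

form = (x=72, y=22, w=125, h=37)
violated soft preferences: 17

1. form.x = 72  [form.left = aside.right + 13]
2. form.y = 22  [aside.top = form.top]
3. form.w = 125  [status.right = form.right + 13]
4. form.h = 37  [content.top = form.bottom + 13]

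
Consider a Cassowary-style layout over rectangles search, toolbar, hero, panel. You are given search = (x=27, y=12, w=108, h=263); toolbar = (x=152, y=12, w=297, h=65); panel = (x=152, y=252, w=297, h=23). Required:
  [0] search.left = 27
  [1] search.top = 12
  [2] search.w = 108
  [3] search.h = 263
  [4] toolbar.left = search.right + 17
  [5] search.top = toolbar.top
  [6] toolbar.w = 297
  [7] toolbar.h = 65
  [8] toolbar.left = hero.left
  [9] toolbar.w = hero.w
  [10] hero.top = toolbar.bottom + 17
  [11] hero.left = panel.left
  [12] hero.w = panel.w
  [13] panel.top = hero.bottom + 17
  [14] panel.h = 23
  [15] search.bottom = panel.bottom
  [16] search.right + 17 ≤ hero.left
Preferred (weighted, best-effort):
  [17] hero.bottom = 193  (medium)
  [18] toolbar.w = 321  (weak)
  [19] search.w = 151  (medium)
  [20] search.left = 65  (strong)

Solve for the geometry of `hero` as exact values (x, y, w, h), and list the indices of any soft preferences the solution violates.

1. hero.x = 152  [toolbar.left = hero.left]
2. hero.w = 297  [toolbar.w = hero.w]
3. hero.y = 94  [hero.top = toolbar.bottom + 17]
4. hero.h = 141  [panel.top = hero.bottom + 17]

hero = (x=152, y=94, w=297, h=141)
violated soft preferences: 17, 18, 19, 20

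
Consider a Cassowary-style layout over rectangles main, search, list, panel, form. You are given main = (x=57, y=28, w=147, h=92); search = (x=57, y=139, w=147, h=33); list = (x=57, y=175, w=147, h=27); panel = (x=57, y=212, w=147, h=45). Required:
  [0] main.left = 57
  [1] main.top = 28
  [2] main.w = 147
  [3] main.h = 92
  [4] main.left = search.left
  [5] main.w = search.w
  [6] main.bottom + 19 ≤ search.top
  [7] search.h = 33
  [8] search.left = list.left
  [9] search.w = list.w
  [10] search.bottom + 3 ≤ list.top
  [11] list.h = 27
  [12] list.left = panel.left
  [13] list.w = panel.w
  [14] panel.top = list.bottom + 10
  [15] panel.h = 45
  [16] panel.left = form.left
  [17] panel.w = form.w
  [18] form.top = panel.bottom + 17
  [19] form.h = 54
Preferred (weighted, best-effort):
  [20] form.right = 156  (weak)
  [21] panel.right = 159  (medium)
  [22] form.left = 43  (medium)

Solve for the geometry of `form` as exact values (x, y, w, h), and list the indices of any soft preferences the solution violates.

1. form.x = 57  [panel.left = form.left]
2. form.w = 147  [panel.w = form.w]
3. form.y = 274  [form.top = panel.bottom + 17]
4. form.h = 54  [form.h = 54]

form = (x=57, y=274, w=147, h=54)
violated soft preferences: 20, 21, 22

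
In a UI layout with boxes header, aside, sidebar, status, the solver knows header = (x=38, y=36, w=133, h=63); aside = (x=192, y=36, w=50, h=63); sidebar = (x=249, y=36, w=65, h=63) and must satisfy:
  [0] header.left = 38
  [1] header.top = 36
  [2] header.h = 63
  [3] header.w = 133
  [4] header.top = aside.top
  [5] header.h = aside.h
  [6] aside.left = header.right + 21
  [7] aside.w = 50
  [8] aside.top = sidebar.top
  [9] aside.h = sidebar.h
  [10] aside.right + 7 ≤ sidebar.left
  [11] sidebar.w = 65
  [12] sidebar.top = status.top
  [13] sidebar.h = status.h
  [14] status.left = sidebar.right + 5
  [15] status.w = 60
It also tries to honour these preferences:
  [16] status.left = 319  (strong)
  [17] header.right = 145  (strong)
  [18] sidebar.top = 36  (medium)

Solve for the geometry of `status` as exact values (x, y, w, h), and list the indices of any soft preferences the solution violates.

status = (x=319, y=36, w=60, h=63)
violated soft preferences: 17

1. status.y = 36  [sidebar.top = status.top]
2. status.h = 63  [sidebar.h = status.h]
3. status.x = 319  [status.left = sidebar.right + 5]
4. status.w = 60  [status.w = 60]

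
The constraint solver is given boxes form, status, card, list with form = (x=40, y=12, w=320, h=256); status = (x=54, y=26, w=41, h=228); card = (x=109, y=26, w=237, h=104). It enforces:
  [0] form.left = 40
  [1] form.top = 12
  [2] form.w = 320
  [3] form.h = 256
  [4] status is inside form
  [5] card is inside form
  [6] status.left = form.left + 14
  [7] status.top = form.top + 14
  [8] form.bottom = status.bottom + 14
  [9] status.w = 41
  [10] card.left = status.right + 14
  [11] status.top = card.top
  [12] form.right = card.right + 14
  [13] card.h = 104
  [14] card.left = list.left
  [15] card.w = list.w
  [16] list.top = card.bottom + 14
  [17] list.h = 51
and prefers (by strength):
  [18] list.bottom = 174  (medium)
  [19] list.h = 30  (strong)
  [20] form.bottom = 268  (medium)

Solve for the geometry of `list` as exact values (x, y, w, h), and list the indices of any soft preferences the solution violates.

list = (x=109, y=144, w=237, h=51)
violated soft preferences: 18, 19

1. list.x = 109  [card.left = list.left]
2. list.w = 237  [card.w = list.w]
3. list.y = 144  [list.top = card.bottom + 14]
4. list.h = 51  [list.h = 51]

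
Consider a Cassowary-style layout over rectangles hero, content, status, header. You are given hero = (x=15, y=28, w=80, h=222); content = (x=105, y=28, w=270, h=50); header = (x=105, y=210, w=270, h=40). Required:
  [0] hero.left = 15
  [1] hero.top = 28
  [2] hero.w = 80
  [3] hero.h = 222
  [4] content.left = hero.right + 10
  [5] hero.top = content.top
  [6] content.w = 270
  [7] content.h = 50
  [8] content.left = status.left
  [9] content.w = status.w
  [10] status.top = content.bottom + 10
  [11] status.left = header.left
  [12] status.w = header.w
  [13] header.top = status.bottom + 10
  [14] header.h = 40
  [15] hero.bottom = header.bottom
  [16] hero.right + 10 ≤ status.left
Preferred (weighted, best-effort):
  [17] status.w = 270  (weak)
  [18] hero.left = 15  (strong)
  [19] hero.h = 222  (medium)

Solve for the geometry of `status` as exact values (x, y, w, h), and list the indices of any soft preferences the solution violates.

1. status.x = 105  [content.left = status.left]
2. status.w = 270  [content.w = status.w]
3. status.y = 88  [status.top = content.bottom + 10]
4. status.h = 112  [header.top = status.bottom + 10]

status = (x=105, y=88, w=270, h=112)
violated soft preferences: none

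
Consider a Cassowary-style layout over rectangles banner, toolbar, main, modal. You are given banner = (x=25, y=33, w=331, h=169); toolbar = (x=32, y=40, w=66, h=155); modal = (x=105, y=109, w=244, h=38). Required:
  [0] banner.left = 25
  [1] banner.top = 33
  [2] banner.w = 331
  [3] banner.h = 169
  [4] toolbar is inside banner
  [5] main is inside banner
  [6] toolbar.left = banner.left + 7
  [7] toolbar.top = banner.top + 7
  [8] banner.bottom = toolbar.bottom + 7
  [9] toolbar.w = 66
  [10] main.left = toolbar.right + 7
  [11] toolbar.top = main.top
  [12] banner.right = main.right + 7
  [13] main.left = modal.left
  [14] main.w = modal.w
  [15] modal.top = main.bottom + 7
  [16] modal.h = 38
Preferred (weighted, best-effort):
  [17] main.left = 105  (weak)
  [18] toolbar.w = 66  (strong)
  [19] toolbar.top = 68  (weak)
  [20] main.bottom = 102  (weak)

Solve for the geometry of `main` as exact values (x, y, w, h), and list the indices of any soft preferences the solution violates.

main = (x=105, y=40, w=244, h=62)
violated soft preferences: 19

1. main.x = 105  [main.left = toolbar.right + 7]
2. main.y = 40  [toolbar.top = main.top]
3. main.w = 244  [banner.right = main.right + 7]
4. main.h = 62  [modal.top = main.bottom + 7]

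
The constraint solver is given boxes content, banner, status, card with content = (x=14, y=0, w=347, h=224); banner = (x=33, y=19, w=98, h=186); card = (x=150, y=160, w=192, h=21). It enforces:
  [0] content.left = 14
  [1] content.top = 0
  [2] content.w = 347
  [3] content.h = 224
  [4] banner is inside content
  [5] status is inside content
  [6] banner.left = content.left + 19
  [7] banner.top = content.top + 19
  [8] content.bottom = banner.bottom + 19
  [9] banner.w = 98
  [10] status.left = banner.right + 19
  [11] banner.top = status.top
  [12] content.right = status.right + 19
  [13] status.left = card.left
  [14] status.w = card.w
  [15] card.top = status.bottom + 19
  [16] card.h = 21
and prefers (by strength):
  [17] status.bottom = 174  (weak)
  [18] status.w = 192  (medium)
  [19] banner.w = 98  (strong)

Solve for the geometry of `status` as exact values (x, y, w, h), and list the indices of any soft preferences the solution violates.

status = (x=150, y=19, w=192, h=122)
violated soft preferences: 17

1. status.x = 150  [status.left = banner.right + 19]
2. status.y = 19  [banner.top = status.top]
3. status.w = 192  [content.right = status.right + 19]
4. status.h = 122  [card.top = status.bottom + 19]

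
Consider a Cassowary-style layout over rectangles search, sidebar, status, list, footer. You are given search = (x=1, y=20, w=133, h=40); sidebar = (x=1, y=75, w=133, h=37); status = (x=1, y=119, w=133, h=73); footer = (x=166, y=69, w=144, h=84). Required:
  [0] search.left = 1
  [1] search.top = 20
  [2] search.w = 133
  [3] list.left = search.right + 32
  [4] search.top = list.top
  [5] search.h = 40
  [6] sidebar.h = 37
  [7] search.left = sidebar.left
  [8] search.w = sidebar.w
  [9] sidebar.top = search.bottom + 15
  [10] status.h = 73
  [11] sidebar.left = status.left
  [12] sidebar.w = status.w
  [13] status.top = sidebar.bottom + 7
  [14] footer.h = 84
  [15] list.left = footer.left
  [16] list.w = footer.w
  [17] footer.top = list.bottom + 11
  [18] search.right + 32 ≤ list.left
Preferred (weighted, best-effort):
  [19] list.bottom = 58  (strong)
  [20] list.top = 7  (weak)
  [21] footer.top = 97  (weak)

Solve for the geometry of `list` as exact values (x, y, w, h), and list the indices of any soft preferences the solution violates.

list = (x=166, y=20, w=144, h=38)
violated soft preferences: 20, 21

1. list.x = 166  [list.left = search.right + 32]
2. list.y = 20  [search.top = list.top]
3. list.w = 144  [list.w = footer.w]
4. list.h = 38  [footer.top = list.bottom + 11]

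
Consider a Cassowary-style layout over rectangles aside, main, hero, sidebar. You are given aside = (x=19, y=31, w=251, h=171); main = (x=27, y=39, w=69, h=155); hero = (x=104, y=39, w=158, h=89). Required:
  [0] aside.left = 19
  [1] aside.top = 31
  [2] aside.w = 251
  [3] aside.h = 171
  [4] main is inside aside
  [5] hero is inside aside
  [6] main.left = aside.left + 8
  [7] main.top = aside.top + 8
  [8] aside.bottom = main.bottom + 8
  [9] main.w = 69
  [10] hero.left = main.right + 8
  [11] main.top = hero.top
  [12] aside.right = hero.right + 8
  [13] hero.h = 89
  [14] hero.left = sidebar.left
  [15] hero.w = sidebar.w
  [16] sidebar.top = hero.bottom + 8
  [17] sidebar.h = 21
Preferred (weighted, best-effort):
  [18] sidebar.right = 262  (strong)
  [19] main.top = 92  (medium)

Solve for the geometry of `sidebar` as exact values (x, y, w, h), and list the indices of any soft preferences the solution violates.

sidebar = (x=104, y=136, w=158, h=21)
violated soft preferences: 19

1. sidebar.x = 104  [hero.left = sidebar.left]
2. sidebar.w = 158  [hero.w = sidebar.w]
3. sidebar.y = 136  [sidebar.top = hero.bottom + 8]
4. sidebar.h = 21  [sidebar.h = 21]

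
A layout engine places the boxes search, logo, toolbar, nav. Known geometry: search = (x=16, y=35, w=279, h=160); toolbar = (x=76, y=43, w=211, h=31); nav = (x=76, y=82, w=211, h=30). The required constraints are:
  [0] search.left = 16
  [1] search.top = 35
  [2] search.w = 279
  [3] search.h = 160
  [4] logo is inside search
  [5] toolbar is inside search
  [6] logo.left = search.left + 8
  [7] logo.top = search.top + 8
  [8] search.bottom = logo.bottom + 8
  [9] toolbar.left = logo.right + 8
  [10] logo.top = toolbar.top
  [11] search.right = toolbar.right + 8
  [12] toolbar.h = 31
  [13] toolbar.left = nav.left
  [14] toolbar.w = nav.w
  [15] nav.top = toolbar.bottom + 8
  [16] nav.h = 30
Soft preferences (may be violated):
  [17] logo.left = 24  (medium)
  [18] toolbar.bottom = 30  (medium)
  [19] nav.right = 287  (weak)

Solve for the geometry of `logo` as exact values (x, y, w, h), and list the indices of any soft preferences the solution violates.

logo = (x=24, y=43, w=44, h=144)
violated soft preferences: 18

1. logo.x = 24  [logo.left = search.left + 8]
2. logo.y = 43  [logo.top = search.top + 8]
3. logo.h = 144  [search.bottom = logo.bottom + 8]
4. logo.w = 44  [toolbar.left = logo.right + 8]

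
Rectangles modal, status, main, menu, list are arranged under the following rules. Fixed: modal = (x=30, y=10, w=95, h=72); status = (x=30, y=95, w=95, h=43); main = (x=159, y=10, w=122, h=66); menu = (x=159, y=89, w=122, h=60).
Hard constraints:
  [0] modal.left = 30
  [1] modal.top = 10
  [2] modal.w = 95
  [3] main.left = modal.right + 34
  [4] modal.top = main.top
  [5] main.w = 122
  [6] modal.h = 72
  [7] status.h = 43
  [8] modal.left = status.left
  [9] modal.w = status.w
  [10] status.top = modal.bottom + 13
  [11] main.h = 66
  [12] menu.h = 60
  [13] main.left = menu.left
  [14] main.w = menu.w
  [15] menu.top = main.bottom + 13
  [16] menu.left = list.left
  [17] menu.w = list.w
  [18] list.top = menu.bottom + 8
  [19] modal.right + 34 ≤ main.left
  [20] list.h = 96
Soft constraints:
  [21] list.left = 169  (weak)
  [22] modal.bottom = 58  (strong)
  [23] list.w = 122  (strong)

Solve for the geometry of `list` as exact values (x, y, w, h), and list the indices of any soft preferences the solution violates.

1. list.x = 159  [menu.left = list.left]
2. list.w = 122  [menu.w = list.w]
3. list.y = 157  [list.top = menu.bottom + 8]
4. list.h = 96  [list.h = 96]

list = (x=159, y=157, w=122, h=96)
violated soft preferences: 21, 22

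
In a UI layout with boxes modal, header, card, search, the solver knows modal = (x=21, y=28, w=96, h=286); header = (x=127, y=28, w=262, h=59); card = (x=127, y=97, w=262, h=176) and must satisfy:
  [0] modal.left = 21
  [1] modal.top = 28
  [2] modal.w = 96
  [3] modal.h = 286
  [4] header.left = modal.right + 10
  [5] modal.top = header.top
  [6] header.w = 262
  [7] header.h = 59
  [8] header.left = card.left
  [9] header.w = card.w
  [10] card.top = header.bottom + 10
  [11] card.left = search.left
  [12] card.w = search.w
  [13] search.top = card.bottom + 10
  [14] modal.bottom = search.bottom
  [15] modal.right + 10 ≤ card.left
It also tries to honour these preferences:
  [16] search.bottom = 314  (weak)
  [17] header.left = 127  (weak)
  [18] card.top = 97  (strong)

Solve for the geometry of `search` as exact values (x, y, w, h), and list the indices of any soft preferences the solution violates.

1. search.x = 127  [card.left = search.left]
2. search.w = 262  [card.w = search.w]
3. search.y = 283  [search.top = card.bottom + 10]
4. search.h = 31  [modal.bottom = search.bottom]

search = (x=127, y=283, w=262, h=31)
violated soft preferences: none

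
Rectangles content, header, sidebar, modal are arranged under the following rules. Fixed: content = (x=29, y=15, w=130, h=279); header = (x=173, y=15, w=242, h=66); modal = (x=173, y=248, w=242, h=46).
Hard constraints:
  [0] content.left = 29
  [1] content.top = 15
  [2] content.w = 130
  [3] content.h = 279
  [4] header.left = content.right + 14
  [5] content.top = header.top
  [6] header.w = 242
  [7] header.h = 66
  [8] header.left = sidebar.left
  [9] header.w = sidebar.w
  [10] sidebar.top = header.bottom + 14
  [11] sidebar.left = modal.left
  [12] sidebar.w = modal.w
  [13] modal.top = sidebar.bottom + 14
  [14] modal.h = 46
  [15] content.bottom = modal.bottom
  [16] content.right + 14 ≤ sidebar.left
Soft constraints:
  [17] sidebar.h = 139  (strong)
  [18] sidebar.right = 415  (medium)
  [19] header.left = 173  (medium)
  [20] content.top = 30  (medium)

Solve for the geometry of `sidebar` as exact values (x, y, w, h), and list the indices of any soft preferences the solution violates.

sidebar = (x=173, y=95, w=242, h=139)
violated soft preferences: 20

1. sidebar.x = 173  [header.left = sidebar.left]
2. sidebar.w = 242  [header.w = sidebar.w]
3. sidebar.y = 95  [sidebar.top = header.bottom + 14]
4. sidebar.h = 139  [modal.top = sidebar.bottom + 14]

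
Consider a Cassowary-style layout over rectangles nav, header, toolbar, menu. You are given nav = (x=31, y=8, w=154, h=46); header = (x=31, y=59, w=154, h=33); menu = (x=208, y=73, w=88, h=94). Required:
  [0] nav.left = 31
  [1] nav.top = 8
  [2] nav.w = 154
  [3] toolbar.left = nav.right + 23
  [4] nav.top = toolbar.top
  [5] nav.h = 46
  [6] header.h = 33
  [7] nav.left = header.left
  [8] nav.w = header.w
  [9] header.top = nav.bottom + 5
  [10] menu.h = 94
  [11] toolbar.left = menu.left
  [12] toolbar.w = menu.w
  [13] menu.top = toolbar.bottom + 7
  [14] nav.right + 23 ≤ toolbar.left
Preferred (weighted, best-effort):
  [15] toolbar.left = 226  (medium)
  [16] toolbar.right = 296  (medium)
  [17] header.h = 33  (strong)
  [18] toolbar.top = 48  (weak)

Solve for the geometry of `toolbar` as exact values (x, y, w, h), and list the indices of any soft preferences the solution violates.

1. toolbar.x = 208  [toolbar.left = nav.right + 23]
2. toolbar.y = 8  [nav.top = toolbar.top]
3. toolbar.w = 88  [toolbar.w = menu.w]
4. toolbar.h = 58  [menu.top = toolbar.bottom + 7]

toolbar = (x=208, y=8, w=88, h=58)
violated soft preferences: 15, 18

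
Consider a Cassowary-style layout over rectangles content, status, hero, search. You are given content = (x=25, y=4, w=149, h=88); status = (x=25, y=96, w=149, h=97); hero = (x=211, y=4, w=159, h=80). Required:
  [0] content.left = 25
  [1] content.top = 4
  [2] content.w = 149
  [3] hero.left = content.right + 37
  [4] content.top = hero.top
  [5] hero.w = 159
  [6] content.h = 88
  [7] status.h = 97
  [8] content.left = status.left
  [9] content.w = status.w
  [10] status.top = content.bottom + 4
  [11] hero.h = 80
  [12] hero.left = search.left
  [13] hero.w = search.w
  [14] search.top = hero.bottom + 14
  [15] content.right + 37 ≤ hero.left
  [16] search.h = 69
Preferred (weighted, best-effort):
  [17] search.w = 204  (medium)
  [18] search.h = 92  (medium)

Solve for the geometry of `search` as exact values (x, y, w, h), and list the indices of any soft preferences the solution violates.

1. search.x = 211  [hero.left = search.left]
2. search.w = 159  [hero.w = search.w]
3. search.y = 98  [search.top = hero.bottom + 14]
4. search.h = 69  [search.h = 69]

search = (x=211, y=98, w=159, h=69)
violated soft preferences: 17, 18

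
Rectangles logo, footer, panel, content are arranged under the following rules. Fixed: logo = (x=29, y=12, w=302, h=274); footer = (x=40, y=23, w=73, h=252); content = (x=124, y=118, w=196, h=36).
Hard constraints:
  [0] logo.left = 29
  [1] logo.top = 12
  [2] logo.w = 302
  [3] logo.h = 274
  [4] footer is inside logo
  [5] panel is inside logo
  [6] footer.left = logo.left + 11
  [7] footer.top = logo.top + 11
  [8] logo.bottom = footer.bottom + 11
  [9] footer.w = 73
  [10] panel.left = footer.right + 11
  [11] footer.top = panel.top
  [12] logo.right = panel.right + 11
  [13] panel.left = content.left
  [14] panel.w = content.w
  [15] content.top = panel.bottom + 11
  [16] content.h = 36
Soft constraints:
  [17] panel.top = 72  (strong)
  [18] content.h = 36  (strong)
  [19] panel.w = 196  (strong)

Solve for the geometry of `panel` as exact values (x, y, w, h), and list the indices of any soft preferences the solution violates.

1. panel.x = 124  [panel.left = footer.right + 11]
2. panel.y = 23  [footer.top = panel.top]
3. panel.w = 196  [logo.right = panel.right + 11]
4. panel.h = 84  [content.top = panel.bottom + 11]

panel = (x=124, y=23, w=196, h=84)
violated soft preferences: 17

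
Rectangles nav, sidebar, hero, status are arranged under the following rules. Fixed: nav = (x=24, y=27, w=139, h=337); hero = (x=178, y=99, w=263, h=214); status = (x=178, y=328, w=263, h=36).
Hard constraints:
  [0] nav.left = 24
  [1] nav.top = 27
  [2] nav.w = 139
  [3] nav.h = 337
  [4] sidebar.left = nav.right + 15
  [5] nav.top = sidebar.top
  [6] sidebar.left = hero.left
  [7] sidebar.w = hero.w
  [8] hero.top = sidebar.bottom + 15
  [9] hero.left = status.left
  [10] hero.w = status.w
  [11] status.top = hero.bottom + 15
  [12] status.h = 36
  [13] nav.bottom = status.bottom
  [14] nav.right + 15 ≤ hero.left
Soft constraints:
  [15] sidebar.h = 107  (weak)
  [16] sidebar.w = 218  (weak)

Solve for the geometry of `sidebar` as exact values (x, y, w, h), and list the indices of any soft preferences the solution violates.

1. sidebar.x = 178  [sidebar.left = nav.right + 15]
2. sidebar.y = 27  [nav.top = sidebar.top]
3. sidebar.w = 263  [sidebar.w = hero.w]
4. sidebar.h = 57  [hero.top = sidebar.bottom + 15]

sidebar = (x=178, y=27, w=263, h=57)
violated soft preferences: 15, 16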